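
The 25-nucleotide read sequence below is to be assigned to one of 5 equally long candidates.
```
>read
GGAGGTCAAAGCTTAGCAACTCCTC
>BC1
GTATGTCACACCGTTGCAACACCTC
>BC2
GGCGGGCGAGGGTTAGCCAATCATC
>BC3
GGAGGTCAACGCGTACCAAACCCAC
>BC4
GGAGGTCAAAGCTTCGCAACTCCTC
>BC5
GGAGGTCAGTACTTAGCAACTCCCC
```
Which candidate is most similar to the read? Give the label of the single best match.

BC4

BC1 differs at 7 sites; BC2 differs at 8 sites; BC3 differs at 6 sites; BC4 differs at 1 site; BC5 differs at 4 sites. The closest is BC4.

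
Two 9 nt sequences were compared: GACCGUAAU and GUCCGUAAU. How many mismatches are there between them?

1

Mismatches (1-based): base 2: A→U.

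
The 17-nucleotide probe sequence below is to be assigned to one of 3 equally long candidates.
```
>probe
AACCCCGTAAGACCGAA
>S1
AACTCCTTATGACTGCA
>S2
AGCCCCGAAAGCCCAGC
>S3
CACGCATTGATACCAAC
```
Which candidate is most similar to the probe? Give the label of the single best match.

S1

Hamming distances to probe — S1: 5; S2: 6; S3: 8.
Smallest is S1 with 5 mismatches.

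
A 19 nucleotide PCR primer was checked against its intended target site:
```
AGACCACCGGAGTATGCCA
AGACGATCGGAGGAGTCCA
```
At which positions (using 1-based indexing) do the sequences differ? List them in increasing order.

5, 7, 13, 15, 16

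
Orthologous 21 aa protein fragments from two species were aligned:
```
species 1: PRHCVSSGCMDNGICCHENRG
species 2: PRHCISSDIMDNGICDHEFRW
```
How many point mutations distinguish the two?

Comparing position by position, 6 residues differ: 5 (V/I), 8 (G/D), 9 (C/I), 16 (C/D), 19 (N/F), 21 (G/W).

6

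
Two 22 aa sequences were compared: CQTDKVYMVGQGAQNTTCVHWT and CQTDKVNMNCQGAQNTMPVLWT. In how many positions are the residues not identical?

Comparing position by position, 6 positions differ: 7 (Y/N), 9 (V/N), 10 (G/C), 17 (T/M), 18 (C/P), 20 (H/L).

6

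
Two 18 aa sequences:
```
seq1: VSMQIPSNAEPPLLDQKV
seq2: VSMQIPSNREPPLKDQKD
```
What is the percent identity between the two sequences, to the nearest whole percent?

83%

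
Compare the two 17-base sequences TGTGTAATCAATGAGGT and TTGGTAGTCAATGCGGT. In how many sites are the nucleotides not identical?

4

Mismatches (1-based): site 2: G→T; site 3: T→G; site 7: A→G; site 14: A→C.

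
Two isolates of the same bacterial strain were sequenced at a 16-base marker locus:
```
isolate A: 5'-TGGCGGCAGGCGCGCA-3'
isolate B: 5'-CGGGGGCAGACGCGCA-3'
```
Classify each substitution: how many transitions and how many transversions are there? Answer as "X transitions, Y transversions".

Transitions (purine↔purine or pyrimidine↔pyrimidine): 1 T→C, 10 G→A.
Transversions (purine↔pyrimidine): 4 C→G.

2 transitions, 1 transversion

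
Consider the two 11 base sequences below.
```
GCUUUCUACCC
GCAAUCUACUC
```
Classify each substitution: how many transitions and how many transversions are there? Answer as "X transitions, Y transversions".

1 transition, 2 transversions

Transitions (purine↔purine or pyrimidine↔pyrimidine): 10 C→U.
Transversions (purine↔pyrimidine): 3 U→A, 4 U→A.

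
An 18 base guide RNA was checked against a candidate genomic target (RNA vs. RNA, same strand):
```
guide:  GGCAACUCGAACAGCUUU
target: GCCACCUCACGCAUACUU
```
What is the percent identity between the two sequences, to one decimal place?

8 positions differ (2, 5, 9, 10, 11, 14, 15, 16), so 10 of 18 match: 10/18 = 55.56%.

55.6%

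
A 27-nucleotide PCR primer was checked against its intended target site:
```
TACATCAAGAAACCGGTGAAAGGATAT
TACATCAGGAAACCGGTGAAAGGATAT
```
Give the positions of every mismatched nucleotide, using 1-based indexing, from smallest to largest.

8

Scanning 1-based: 8: A/G.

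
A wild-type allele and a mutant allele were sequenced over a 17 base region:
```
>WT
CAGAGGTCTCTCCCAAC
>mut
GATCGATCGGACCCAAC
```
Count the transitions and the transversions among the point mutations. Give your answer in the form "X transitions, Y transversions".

Mismatches (1-based):
site 1: C→G (pyrimidine→purine, transversion)
site 3: G→T (purine→pyrimidine, transversion)
site 4: A→C (purine→pyrimidine, transversion)
site 6: G→A (purine→purine, transition)
site 9: T→G (pyrimidine→purine, transversion)
site 10: C→G (pyrimidine→purine, transversion)
site 11: T→A (pyrimidine→purine, transversion)

1 transition, 6 transversions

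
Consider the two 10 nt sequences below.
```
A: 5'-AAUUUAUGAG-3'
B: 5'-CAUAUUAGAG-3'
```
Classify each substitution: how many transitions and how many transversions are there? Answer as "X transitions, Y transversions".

Mismatches (1-based):
base 1: A→C (purine→pyrimidine, transversion)
base 4: U→A (pyrimidine→purine, transversion)
base 6: A→U (purine→pyrimidine, transversion)
base 7: U→A (pyrimidine→purine, transversion)

0 transitions, 4 transversions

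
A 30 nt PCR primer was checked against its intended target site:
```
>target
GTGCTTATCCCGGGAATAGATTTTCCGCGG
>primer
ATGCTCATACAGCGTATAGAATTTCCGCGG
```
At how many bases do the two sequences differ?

7

Mismatches (1-based): base 1: G→A; base 6: T→C; base 9: C→A; base 11: C→A; base 13: G→C; base 15: A→T; base 21: T→A.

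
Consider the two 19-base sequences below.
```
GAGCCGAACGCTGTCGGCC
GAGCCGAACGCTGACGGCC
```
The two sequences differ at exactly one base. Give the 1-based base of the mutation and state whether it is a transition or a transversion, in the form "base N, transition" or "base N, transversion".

base 14, transversion

Base 14 changes T→A. T is a pyrimidine and A is a purine, so this is a transversion.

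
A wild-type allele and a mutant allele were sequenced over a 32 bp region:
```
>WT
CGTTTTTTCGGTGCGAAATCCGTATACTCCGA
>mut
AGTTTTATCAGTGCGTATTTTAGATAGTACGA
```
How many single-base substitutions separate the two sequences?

11

Comparing position by position, 11 positions differ: 1 (C/A), 7 (T/A), 10 (G/A), 16 (A/T), 18 (A/T), 20 (C/T), 21 (C/T), 22 (G/A), 23 (T/G), 27 (C/G), 29 (C/A).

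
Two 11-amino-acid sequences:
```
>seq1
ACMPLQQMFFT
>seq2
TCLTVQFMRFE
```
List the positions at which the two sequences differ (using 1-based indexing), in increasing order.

1, 3, 4, 5, 7, 9, 11

Scanning 1-based: 1: A/T; 3: M/L; 4: P/T; 5: L/V; 7: Q/F; 9: F/R; 11: T/E.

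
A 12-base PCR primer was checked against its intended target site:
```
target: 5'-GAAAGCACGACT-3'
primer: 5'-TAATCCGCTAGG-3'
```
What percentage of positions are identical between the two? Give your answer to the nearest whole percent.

7 positions differ (1, 4, 5, 7, 9, 11, 12), so 5 of 12 match: 5/12 = 41.67%.

42%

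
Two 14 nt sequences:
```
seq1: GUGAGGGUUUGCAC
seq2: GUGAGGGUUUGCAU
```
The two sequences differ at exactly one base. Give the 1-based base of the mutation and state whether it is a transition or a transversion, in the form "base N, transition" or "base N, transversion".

The sequences differ only at base 14: C→U (pyrimidine→pyrimidine), a transition.

base 14, transition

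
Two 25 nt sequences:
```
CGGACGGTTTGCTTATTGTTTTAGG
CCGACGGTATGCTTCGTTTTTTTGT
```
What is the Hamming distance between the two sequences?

Mismatches (1-based): base 2: G→C; base 9: T→A; base 15: A→C; base 16: T→G; base 18: G→T; base 23: A→T; base 25: G→T.

7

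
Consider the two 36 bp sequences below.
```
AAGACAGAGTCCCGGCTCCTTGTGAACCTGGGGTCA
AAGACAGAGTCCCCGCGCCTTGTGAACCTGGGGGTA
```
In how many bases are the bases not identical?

Comparing position by position, 4 bases differ: 14 (G/C), 17 (T/G), 34 (T/G), 35 (C/T).

4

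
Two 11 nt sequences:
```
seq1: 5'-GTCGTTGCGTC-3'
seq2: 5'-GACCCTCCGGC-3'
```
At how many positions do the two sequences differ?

5

Comparing position by position, 5 positions differ: 2 (T/A), 4 (G/C), 5 (T/C), 7 (G/C), 10 (T/G).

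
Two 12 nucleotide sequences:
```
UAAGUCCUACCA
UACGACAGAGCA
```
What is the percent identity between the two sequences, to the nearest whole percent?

58%

Mismatches at positions 3, 5, 7, 8, 10 (1-based): 5 of 12.
Identical positions: 7/12 = 58.33% → 58%.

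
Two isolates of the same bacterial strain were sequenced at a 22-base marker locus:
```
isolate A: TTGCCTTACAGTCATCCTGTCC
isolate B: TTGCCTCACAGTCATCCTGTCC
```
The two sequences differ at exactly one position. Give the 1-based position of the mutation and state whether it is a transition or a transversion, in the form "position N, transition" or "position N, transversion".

The sequences differ only at position 7: T→C (pyrimidine→pyrimidine), a transition.

position 7, transition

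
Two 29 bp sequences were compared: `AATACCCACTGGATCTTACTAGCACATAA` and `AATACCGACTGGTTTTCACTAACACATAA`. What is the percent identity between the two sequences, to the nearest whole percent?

83%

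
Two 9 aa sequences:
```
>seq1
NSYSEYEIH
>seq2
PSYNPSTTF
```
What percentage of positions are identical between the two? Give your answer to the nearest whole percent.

22%

7 positions differ (1, 4, 5, 6, 7, 8, 9), so 2 of 9 match: 2/9 = 22.22%.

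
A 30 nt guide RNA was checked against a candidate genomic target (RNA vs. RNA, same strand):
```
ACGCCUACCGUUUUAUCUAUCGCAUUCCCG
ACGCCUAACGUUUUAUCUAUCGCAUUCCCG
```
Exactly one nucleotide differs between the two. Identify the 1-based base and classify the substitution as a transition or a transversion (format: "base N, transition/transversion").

The sequences differ only at base 8: C→A (pyrimidine→purine), a transversion.

base 8, transversion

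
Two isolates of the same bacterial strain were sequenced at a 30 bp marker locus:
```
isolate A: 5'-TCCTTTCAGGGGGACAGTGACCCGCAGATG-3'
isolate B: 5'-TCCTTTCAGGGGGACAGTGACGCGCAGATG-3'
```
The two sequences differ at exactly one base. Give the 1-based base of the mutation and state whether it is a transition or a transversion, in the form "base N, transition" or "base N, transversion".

Base 22 changes C→G. C is a pyrimidine and G is a purine, so this is a transversion.

base 22, transversion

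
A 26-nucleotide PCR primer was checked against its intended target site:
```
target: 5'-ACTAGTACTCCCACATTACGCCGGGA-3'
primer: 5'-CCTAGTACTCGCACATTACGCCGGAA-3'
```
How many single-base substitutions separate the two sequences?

The sequences differ at sites 1, 11, 25 (1-based) — 3 in total.

3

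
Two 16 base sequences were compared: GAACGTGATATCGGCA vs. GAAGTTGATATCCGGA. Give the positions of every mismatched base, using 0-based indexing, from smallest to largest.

3, 4, 12, 14

Scanning 0-based: 3: C/G; 4: G/T; 12: G/C; 14: C/G.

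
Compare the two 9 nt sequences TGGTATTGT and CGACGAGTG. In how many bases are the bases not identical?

8

The sequences differ at bases 1, 3, 4, 5, 6, 7, 8, 9 (1-based) — 8 in total.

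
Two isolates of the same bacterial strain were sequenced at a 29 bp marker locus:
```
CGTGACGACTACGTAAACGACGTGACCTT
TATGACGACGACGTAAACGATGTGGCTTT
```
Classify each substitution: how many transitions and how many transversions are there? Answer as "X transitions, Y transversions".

5 transitions, 1 transversion

Mismatches (1-based):
base 1: C→T (pyrimidine→pyrimidine, transition)
base 2: G→A (purine→purine, transition)
base 10: T→G (pyrimidine→purine, transversion)
base 21: C→T (pyrimidine→pyrimidine, transition)
base 25: A→G (purine→purine, transition)
base 27: C→T (pyrimidine→pyrimidine, transition)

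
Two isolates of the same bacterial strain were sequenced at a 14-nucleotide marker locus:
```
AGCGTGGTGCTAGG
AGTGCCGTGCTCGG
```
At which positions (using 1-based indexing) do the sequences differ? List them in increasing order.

3, 5, 6, 12

Scanning 1-based: 3: C/T; 5: T/C; 6: G/C; 12: A/C.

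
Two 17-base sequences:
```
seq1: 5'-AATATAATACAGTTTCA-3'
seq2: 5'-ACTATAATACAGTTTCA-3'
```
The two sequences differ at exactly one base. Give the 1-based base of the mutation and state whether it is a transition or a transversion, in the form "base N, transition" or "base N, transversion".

base 2, transversion

The sequences differ only at base 2: A→C (purine→pyrimidine), a transversion.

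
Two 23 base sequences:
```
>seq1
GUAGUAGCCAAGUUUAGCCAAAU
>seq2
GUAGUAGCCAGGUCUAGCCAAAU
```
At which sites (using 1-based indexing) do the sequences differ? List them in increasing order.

11, 14

Scanning 1-based: 11: A/G; 14: U/C.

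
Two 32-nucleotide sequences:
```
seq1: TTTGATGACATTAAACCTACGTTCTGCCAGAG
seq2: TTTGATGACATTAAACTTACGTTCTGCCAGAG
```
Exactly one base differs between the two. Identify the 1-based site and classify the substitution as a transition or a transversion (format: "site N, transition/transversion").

site 17, transition

Site 17 changes C→T. C is a pyrimidine and T is a pyrimidine, so this is a transition.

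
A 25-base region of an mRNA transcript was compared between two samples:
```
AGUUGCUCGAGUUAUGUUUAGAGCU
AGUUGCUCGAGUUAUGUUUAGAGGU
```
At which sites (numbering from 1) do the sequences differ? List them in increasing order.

24

Scanning 1-based: 24: C/G.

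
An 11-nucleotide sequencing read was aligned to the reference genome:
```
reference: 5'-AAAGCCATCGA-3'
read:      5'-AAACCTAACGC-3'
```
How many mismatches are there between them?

4

The sequences differ at sites 4, 6, 8, 11 (1-based) — 4 in total.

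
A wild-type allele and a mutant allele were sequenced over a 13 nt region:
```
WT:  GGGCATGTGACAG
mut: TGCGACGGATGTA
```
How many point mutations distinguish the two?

Comparing position by position, 10 sites differ: 1 (G/T), 3 (G/C), 4 (C/G), 6 (T/C), 8 (T/G), 9 (G/A), 10 (A/T), 11 (C/G), 12 (A/T), 13 (G/A).

10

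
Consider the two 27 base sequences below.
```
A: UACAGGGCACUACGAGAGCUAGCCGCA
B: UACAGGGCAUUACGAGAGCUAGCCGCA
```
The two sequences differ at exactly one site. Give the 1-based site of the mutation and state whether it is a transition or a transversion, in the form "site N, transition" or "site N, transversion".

Site 10 changes C→U. C is a pyrimidine and U is a pyrimidine, so this is a transition.

site 10, transition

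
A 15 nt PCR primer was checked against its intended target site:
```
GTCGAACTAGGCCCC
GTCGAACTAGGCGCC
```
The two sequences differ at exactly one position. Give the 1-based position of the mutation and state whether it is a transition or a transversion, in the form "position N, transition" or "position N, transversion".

The sequences differ only at position 13: C→G (pyrimidine→purine), a transversion.

position 13, transversion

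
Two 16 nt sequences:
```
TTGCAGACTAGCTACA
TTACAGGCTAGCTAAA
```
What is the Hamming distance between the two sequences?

3

The sequences differ at positions 3, 7, 15 (1-based) — 3 in total.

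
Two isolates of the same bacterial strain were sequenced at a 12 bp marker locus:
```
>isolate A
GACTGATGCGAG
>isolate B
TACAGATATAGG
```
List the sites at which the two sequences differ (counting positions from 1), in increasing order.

1, 4, 8, 9, 10, 11

Differences at site 1 (G→T), site 4 (T→A), site 8 (G→A), site 9 (C→T), site 10 (G→A), site 11 (A→G).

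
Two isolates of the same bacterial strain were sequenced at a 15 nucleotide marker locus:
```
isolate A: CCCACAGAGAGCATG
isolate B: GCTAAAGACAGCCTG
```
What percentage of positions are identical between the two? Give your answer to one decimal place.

66.7%

5 positions differ (1, 3, 5, 9, 13), so 10 of 15 match: 10/15 = 66.67%.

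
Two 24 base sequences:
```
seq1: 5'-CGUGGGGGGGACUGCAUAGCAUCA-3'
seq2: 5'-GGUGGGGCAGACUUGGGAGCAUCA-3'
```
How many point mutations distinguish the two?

Mismatches (1-based): position 1: C→G; position 8: G→C; position 9: G→A; position 14: G→U; position 15: C→G; position 16: A→G; position 17: U→G.

7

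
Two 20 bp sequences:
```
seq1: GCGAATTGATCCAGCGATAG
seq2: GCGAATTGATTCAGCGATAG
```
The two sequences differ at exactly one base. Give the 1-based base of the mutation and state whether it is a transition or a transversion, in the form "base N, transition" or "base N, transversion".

The sequences differ only at base 11: C→T (pyrimidine→pyrimidine), a transition.

base 11, transition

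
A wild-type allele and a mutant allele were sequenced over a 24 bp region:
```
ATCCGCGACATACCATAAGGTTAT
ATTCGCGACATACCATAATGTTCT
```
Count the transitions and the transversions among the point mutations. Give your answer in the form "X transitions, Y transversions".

1 transition, 2 transversions

Transitions (purine↔purine or pyrimidine↔pyrimidine): 3 C→T.
Transversions (purine↔pyrimidine): 19 G→T, 23 A→C.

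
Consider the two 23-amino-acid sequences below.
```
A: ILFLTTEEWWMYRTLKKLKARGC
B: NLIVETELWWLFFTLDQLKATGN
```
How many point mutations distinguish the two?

Comparing position by position, 12 residues differ: 1 (I/N), 3 (F/I), 4 (L/V), 5 (T/E), 8 (E/L), 11 (M/L), 12 (Y/F), 13 (R/F), 16 (K/D), 17 (K/Q), 21 (R/T), 23 (C/N).

12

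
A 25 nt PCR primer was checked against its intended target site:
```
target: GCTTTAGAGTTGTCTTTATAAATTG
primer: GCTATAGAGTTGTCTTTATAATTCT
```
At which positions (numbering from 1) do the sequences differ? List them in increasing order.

Differences at position 4 (T→A), position 22 (A→T), position 24 (T→C), position 25 (G→T).

4, 22, 24, 25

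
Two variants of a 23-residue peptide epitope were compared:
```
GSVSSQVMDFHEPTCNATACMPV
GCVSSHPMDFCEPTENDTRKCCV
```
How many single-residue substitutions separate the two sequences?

10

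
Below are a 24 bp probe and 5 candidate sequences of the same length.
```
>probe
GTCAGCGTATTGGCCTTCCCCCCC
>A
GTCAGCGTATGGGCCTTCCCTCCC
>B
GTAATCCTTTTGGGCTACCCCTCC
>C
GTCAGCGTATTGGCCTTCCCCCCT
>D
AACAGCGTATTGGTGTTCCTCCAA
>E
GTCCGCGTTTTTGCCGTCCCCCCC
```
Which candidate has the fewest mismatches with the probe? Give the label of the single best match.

C

Hamming distances to probe — A: 2; B: 7; C: 1; D: 7; E: 4.
Smallest is C with 1 mismatch.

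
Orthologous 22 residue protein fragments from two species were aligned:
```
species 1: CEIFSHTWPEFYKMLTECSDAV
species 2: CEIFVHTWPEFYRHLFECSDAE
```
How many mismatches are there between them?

5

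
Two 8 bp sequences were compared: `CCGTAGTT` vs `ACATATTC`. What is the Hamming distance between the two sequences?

4

Comparing position by position, 4 bases differ: 1 (C/A), 3 (G/A), 6 (G/T), 8 (T/C).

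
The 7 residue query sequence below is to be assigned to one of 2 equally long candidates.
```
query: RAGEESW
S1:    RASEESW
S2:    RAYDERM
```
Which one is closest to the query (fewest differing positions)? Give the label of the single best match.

S1 differs at 1 position; S2 differs at 4 positions. The closest is S1.

S1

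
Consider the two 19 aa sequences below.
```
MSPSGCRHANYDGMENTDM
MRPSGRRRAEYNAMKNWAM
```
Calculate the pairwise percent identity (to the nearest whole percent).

53%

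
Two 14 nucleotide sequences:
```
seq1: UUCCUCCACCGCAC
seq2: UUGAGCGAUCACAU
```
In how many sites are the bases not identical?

7

The sequences differ at sites 3, 4, 5, 7, 9, 11, 14 (1-based) — 7 in total.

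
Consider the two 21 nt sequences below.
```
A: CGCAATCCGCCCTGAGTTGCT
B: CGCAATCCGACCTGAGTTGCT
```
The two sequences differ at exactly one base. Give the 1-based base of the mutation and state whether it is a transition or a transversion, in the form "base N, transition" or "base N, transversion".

base 10, transversion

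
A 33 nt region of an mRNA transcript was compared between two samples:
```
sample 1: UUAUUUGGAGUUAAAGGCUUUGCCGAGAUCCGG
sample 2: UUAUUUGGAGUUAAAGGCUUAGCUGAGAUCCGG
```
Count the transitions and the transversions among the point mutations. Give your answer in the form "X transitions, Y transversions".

1 transition, 1 transversion

Mismatches (1-based):
base 21: U→A (pyrimidine→purine, transversion)
base 24: C→U (pyrimidine→pyrimidine, transition)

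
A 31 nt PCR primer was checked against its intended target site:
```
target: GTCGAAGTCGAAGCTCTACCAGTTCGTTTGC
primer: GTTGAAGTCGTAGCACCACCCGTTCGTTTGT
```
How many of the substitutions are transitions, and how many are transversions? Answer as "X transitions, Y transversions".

3 transitions, 3 transversions

Transitions (purine↔purine or pyrimidine↔pyrimidine): 3 C→T, 17 T→C, 31 C→T.
Transversions (purine↔pyrimidine): 11 A→T, 15 T→A, 21 A→C.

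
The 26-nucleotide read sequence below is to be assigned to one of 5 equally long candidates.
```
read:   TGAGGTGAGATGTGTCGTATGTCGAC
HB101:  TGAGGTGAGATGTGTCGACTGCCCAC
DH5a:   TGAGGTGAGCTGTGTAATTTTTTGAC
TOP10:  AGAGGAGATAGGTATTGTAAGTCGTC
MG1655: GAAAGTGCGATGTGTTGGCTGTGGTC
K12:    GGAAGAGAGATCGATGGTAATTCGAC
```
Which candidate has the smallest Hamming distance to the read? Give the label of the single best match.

HB101

HB101 differs at 4 positions; DH5a differs at 6 positions; TOP10 differs at 8 positions; MG1655 differs at 9 positions; K12 differs at 9 positions. The closest is HB101.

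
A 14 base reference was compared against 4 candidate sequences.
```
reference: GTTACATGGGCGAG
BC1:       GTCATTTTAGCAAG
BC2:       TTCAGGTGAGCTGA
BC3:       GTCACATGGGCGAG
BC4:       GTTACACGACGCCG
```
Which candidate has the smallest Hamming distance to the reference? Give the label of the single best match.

Hamming distances to reference — BC1: 6; BC2: 8; BC3: 1; BC4: 6.
Smallest is BC3 with 1 mismatch.

BC3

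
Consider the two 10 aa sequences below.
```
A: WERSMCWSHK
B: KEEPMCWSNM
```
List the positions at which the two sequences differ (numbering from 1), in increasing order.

Differences at position 1 (W→K), position 3 (R→E), position 4 (S→P), position 9 (H→N), position 10 (K→M).

1, 3, 4, 9, 10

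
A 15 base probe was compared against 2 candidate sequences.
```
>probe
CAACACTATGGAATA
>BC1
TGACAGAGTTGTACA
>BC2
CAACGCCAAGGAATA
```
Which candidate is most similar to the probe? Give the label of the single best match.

BC1 differs at 8 positions; BC2 differs at 3 positions. The closest is BC2.

BC2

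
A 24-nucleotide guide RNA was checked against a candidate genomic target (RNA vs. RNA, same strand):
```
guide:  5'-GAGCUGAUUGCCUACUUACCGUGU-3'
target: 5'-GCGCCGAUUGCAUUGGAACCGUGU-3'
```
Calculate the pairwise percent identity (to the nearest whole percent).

71%

7 positions differ (2, 5, 12, 14, 15, 16, 17), so 17 of 24 match: 17/24 = 70.83%.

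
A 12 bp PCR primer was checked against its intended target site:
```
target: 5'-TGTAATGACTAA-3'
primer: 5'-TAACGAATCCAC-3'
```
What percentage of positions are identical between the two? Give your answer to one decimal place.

25.0%

9 positions differ (2, 3, 4, 5, 6, 7, 8, 10, 12), so 3 of 12 match: 3/12 = 25%.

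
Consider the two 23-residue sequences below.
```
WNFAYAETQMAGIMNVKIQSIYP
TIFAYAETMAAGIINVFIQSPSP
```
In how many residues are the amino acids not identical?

8

The sequences differ at residues 1, 2, 9, 10, 14, 17, 21, 22 (1-based) — 8 in total.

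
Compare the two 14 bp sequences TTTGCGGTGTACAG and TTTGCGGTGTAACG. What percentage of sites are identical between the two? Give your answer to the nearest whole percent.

Mismatches at positions 12, 13 (1-based): 2 of 14.
Identical positions: 12/14 = 85.71% → 86%.

86%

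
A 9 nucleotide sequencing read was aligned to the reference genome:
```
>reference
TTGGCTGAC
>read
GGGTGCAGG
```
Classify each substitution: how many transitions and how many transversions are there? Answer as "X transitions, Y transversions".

3 transitions, 5 transversions

Mismatches (1-based):
site 1: T→G (pyrimidine→purine, transversion)
site 2: T→G (pyrimidine→purine, transversion)
site 4: G→T (purine→pyrimidine, transversion)
site 5: C→G (pyrimidine→purine, transversion)
site 6: T→C (pyrimidine→pyrimidine, transition)
site 7: G→A (purine→purine, transition)
site 8: A→G (purine→purine, transition)
site 9: C→G (pyrimidine→purine, transversion)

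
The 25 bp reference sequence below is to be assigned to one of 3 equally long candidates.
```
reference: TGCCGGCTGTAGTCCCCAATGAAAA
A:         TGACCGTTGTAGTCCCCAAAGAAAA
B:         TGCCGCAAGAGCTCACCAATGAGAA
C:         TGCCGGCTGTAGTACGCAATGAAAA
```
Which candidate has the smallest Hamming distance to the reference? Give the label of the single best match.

Hamming distances to reference — A: 4; B: 8; C: 2.
Smallest is C with 2 mismatches.

C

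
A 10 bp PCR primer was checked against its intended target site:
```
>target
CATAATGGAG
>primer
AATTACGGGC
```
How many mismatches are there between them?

5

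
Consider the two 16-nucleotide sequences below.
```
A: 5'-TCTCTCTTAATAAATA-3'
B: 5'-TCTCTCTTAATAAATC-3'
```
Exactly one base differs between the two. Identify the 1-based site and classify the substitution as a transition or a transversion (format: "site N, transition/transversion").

The sequences differ only at site 16: A→C (purine→pyrimidine), a transversion.

site 16, transversion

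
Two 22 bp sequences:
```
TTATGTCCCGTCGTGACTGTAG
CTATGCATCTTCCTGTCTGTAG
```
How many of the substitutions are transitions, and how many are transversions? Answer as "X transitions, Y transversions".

Transitions (purine↔purine or pyrimidine↔pyrimidine): 1 T→C, 6 T→C, 8 C→T.
Transversions (purine↔pyrimidine): 7 C→A, 10 G→T, 13 G→C, 16 A→T.

3 transitions, 4 transversions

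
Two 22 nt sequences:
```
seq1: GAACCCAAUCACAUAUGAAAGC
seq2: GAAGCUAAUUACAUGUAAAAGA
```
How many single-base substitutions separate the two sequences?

6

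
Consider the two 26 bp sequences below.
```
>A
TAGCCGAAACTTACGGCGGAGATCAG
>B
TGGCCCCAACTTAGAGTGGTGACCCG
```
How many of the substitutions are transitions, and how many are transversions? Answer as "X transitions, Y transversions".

Transitions (purine↔purine or pyrimidine↔pyrimidine): 2 A→G, 15 G→A, 17 C→T, 23 T→C.
Transversions (purine↔pyrimidine): 6 G→C, 7 A→C, 14 C→G, 20 A→T, 25 A→C.

4 transitions, 5 transversions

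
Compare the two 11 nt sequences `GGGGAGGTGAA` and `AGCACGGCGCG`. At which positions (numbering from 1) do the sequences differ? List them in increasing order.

Scanning 1-based: 1: G/A; 3: G/C; 4: G/A; 5: A/C; 8: T/C; 10: A/C; 11: A/G.

1, 3, 4, 5, 8, 10, 11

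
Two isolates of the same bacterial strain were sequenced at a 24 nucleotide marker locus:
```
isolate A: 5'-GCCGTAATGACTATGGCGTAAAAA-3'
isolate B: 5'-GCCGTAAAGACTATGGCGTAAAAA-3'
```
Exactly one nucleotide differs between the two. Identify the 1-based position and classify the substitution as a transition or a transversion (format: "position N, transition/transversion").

The sequences differ only at position 8: T→A (pyrimidine→purine), a transversion.

position 8, transversion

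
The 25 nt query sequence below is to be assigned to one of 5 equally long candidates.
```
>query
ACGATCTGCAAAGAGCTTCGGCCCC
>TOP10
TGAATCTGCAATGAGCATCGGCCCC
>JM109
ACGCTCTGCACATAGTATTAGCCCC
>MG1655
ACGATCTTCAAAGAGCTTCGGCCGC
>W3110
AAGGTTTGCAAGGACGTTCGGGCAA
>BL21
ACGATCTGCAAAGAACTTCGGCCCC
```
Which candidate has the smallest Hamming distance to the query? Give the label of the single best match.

Hamming distances to query — TOP10: 5; JM109: 7; MG1655: 2; W3110: 9; BL21: 1.
Smallest is BL21 with 1 mismatch.

BL21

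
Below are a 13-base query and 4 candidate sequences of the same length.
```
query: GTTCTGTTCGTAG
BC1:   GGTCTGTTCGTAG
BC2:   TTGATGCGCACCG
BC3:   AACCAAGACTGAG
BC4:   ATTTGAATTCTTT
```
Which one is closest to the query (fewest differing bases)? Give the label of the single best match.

Hamming distances to query — BC1: 1; BC2: 8; BC3: 9; BC4: 9.
Smallest is BC1 with 1 mismatch.

BC1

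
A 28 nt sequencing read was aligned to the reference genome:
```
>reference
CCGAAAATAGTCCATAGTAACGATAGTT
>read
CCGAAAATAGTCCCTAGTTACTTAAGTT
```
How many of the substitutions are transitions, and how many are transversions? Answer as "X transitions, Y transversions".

0 transitions, 5 transversions

Transitions (purine↔purine or pyrimidine↔pyrimidine): none.
Transversions (purine↔pyrimidine): 14 A→C, 19 A→T, 22 G→T, 23 A→T, 24 T→A.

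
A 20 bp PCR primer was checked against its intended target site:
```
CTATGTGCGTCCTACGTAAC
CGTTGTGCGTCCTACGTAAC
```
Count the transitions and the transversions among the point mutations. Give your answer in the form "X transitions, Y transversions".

0 transitions, 2 transversions

Mismatches (1-based):
position 2: T→G (pyrimidine→purine, transversion)
position 3: A→T (purine→pyrimidine, transversion)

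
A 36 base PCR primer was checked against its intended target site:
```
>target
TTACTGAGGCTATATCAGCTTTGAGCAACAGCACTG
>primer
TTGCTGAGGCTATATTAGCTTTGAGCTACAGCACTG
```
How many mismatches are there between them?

3

Mismatches (1-based): position 3: A→G; position 16: C→T; position 27: A→T.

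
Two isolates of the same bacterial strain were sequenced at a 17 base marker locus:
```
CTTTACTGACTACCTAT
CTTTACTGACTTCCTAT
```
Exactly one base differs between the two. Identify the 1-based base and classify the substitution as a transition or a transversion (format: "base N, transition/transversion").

base 12, transversion

Base 12 changes A→T. A is a purine and T is a pyrimidine, so this is a transversion.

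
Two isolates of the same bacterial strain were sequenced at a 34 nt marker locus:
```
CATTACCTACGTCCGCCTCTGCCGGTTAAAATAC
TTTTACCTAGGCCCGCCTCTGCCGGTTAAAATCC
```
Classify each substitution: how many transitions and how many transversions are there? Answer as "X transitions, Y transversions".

Transitions (purine↔purine or pyrimidine↔pyrimidine): 1 C→T, 12 T→C.
Transversions (purine↔pyrimidine): 2 A→T, 10 C→G, 33 A→C.

2 transitions, 3 transversions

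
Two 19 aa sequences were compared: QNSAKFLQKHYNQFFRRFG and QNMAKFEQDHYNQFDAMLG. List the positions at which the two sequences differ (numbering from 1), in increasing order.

Differences at position 3 (S→M), position 7 (L→E), position 9 (K→D), position 15 (F→D), position 16 (R→A), position 17 (R→M), position 18 (F→L).

3, 7, 9, 15, 16, 17, 18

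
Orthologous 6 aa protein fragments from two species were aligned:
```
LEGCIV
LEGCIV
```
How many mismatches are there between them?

0

The two sequences are identical at every position.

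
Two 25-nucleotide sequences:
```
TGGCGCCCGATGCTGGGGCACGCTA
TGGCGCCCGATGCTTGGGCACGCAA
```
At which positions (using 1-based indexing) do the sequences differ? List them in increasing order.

Scanning 1-based: 15: G/T; 24: T/A.

15, 24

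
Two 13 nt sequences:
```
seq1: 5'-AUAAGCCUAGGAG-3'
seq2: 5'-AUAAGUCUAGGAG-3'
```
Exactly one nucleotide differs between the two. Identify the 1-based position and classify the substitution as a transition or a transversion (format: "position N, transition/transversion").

position 6, transition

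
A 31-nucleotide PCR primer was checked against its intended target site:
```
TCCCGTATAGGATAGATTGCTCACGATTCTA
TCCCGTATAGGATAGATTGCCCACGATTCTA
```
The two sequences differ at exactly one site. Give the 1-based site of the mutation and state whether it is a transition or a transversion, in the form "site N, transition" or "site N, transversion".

site 21, transition

Site 21 changes T→C. T is a pyrimidine and C is a pyrimidine, so this is a transition.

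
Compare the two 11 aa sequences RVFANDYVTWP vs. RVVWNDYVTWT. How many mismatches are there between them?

The sequences differ at residues 3, 4, 11 (1-based) — 3 in total.

3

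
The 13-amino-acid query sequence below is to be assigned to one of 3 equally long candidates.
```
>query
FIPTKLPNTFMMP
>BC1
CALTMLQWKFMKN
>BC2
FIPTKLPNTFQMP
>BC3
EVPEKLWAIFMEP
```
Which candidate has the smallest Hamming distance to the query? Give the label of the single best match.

Hamming distances to query — BC1: 9; BC2: 1; BC3: 7.
Smallest is BC2 with 1 mismatch.

BC2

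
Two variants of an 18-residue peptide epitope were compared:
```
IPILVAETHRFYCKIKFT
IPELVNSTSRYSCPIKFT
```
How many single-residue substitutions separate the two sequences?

7

Mismatches (1-based): residue 3: I→E; residue 6: A→N; residue 7: E→S; residue 9: H→S; residue 11: F→Y; residue 12: Y→S; residue 14: K→P.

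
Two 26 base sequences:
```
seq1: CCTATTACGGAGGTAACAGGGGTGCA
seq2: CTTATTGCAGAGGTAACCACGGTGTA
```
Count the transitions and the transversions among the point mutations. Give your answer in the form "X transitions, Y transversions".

5 transitions, 2 transversions

Transitions (purine↔purine or pyrimidine↔pyrimidine): 2 C→T, 7 A→G, 9 G→A, 19 G→A, 25 C→T.
Transversions (purine↔pyrimidine): 18 A→C, 20 G→C.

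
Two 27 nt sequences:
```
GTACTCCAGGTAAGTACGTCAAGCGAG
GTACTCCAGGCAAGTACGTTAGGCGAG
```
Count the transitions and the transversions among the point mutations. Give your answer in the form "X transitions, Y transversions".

3 transitions, 0 transversions

Transitions (purine↔purine or pyrimidine↔pyrimidine): 11 T→C, 20 C→T, 22 A→G.
Transversions (purine↔pyrimidine): none.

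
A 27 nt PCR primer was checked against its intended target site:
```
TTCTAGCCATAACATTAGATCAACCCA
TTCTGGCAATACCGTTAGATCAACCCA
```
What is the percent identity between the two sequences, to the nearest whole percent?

85%

4 positions differ (5, 8, 12, 14), so 23 of 27 match: 23/27 = 85.19%.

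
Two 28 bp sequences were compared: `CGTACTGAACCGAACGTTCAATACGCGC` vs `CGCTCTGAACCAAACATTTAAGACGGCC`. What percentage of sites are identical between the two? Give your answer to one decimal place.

71.4%

8 positions differ (3, 4, 12, 16, 19, 22, 26, 27), so 20 of 28 match: 20/28 = 71.43%.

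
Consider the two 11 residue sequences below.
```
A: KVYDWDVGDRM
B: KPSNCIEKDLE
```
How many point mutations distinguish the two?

Comparing position by position, 9 positions differ: 2 (V/P), 3 (Y/S), 4 (D/N), 5 (W/C), 6 (D/I), 7 (V/E), 8 (G/K), 10 (R/L), 11 (M/E).

9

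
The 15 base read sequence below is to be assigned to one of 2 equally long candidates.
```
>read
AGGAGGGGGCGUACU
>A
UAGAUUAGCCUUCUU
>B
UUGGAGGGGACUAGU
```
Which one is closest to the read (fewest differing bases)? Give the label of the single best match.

B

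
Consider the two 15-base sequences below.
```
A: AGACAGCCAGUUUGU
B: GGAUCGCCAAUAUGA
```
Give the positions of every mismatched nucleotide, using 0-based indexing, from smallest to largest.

0, 3, 4, 9, 11, 14

Scanning 0-based: 0: A/G; 3: C/U; 4: A/C; 9: G/A; 11: U/A; 14: U/A.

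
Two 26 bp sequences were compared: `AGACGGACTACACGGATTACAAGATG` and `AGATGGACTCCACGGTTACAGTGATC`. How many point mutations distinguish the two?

9

The sequences differ at bases 4, 10, 16, 18, 19, 20, 21, 22, 26 (1-based) — 9 in total.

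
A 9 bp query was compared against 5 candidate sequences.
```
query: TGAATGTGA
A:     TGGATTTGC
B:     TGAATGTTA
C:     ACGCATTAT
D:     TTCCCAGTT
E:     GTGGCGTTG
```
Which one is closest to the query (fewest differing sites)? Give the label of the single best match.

B

Hamming distances to query — A: 3; B: 1; C: 8; D: 8; E: 7.
Smallest is B with 1 mismatch.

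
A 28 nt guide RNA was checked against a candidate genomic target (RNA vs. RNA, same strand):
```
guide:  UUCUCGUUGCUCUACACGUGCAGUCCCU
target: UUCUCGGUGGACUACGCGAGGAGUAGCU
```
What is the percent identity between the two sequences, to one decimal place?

Mismatches at positions 7, 10, 11, 16, 19, 21, 25, 26 (1-based): 8 of 28.
Identical positions: 20/28 = 71.43% → 71.4%.

71.4%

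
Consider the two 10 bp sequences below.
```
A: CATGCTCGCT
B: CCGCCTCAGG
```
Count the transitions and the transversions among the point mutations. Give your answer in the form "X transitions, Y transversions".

1 transition, 5 transversions

Mismatches (1-based):
base 2: A→C (purine→pyrimidine, transversion)
base 3: T→G (pyrimidine→purine, transversion)
base 4: G→C (purine→pyrimidine, transversion)
base 8: G→A (purine→purine, transition)
base 9: C→G (pyrimidine→purine, transversion)
base 10: T→G (pyrimidine→purine, transversion)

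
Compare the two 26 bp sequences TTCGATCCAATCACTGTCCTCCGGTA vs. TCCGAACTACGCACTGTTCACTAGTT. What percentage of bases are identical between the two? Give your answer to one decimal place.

61.5%

Mismatches at positions 2, 6, 8, 10, 11, 18, 20, 22, 23, 26 (1-based): 10 of 26.
Identical positions: 16/26 = 61.54% → 61.5%.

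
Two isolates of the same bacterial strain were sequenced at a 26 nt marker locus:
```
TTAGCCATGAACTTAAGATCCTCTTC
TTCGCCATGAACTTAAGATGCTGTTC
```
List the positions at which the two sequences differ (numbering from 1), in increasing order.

Differences at position 3 (A→C), position 20 (C→G), position 23 (C→G).

3, 20, 23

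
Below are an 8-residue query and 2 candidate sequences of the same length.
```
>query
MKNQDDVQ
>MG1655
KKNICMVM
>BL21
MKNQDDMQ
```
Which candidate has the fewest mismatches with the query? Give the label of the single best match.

BL21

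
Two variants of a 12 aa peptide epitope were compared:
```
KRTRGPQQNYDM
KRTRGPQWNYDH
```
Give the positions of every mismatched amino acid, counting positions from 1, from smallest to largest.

Differences at position 8 (Q→W), position 12 (M→H).

8, 12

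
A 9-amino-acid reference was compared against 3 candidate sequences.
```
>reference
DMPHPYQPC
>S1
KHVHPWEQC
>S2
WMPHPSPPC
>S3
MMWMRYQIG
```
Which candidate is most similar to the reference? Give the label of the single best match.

S2

S1 differs at 6 positions; S2 differs at 3 positions; S3 differs at 6 positions. The closest is S2.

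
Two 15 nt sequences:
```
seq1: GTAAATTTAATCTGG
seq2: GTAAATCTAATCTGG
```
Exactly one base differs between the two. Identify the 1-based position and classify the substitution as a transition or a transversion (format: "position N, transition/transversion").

position 7, transition

Position 7 changes T→C. T is a pyrimidine and C is a pyrimidine, so this is a transition.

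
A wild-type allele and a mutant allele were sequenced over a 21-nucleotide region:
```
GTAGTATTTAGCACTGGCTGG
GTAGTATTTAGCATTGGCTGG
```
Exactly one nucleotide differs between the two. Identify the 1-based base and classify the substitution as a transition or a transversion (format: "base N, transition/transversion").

The sequences differ only at base 14: C→T (pyrimidine→pyrimidine), a transition.

base 14, transition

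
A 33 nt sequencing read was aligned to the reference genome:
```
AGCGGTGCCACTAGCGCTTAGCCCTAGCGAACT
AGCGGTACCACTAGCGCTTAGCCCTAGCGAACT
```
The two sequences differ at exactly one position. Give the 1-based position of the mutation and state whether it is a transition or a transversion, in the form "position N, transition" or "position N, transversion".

Position 7 changes G→A. G is a purine and A is a purine, so this is a transition.

position 7, transition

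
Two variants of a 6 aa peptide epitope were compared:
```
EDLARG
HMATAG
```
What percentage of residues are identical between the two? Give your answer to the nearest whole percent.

17%

5 positions differ (1, 2, 3, 4, 5), so 1 of 6 match: 1/6 = 16.67%.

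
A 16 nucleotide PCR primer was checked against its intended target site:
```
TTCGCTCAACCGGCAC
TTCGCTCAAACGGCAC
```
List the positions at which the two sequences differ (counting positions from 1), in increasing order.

10

Scanning 1-based: 10: C/A.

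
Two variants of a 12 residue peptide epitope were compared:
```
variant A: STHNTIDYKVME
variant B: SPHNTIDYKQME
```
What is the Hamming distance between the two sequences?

The sequences differ at positions 2, 10 (1-based) — 2 in total.

2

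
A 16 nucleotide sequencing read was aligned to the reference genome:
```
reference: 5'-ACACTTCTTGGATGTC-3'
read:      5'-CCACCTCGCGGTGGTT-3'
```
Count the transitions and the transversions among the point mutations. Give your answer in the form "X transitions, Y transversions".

Transitions (purine↔purine or pyrimidine↔pyrimidine): 5 T→C, 9 T→C, 16 C→T.
Transversions (purine↔pyrimidine): 1 A→C, 8 T→G, 12 A→T, 13 T→G.

3 transitions, 4 transversions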